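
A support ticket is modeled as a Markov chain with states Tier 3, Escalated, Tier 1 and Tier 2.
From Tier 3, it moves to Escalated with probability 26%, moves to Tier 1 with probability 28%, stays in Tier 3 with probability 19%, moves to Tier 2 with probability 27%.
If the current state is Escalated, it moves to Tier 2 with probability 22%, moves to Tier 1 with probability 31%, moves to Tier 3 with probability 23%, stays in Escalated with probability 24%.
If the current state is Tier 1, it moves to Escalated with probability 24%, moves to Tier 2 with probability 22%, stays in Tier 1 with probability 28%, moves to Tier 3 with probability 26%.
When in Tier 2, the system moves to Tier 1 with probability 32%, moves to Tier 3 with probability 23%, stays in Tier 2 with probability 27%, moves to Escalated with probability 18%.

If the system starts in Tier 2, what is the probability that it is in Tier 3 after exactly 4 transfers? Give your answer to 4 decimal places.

Propagate the distribution vector 4 transfers from Tier 2.
After 0 transfers: (0.0000, 0.0000, 0.0000, 1.0000)
After 1 transfer: (0.2300, 0.1800, 0.3200, 0.2700)
After 2 transfers: (0.2304, 0.2284, 0.2962, 0.2450)
After 3 transfers: (0.2297, 0.2299, 0.2967, 0.2438)
After 4 transfers: (0.2297, 0.2300, 0.2966, 0.2437)
P(in Tier 3 after 4 transfers) = 0.2297

0.2297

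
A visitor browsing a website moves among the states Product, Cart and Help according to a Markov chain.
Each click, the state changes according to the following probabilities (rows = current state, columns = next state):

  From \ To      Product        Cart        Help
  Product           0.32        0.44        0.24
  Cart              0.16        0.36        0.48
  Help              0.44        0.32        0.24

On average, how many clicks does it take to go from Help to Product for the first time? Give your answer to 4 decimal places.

Let t(s) be the expected number of clicks to first reach Product from state s, with t(Product) = 0. Conditioning on the first click:
t(Cart) = 1 + 0.36·t(Cart) + 0.48·t(Help)
t(Help) = 1 + 0.32·t(Cart) + 0.24·t(Help)
Solving: t(Cart) = 3.7260, t(Help) = 2.8846.
Expected clicks from Help to Product: 2.8846.

2.8846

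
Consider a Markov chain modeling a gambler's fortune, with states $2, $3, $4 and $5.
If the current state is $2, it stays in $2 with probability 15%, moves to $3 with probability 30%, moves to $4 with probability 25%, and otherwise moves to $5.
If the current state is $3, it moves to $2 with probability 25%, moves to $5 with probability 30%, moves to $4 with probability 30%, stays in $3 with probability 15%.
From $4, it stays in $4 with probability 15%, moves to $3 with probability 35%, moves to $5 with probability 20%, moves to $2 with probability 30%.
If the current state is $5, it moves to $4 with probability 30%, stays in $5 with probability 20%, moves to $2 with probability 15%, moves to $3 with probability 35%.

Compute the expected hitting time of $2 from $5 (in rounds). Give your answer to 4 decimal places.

4.5809

Let t(s) be the expected number of rounds to first reach $2 from state s, with t($2) = 0. Conditioning on the first round:
t($3) = 1 + 0.15·t($3) + 0.3·t($4) + 0.3·t($5)
t($4) = 1 + 0.35·t($3) + 0.15·t($4) + 0.2·t($5)
t($5) = 1 + 0.35·t($3) + 0.3·t($4) + 0.2·t($5)
Solving: t($3) = 4.1992, t($4) = 3.9834, t($5) = 4.5809.
Expected rounds from $5 to $2: 4.5809.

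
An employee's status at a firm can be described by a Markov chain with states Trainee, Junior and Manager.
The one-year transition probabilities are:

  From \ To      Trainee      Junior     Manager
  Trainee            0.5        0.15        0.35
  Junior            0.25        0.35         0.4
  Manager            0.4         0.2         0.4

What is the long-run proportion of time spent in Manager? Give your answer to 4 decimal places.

Let the stationary distribution be π with π = πP and π_1 + π_2 + π_3 = 1.
π_1 = 0.5·π_1 + 0.25·π_2 + 0.4·π_3
π_2 = 0.15·π_1 + 0.35·π_2 + 0.2·π_3
Solving with the normalization constraint gives π = (0.4092, 0.2112, 0.3795).
So the stationary probability of Manager is 0.3795.

0.3795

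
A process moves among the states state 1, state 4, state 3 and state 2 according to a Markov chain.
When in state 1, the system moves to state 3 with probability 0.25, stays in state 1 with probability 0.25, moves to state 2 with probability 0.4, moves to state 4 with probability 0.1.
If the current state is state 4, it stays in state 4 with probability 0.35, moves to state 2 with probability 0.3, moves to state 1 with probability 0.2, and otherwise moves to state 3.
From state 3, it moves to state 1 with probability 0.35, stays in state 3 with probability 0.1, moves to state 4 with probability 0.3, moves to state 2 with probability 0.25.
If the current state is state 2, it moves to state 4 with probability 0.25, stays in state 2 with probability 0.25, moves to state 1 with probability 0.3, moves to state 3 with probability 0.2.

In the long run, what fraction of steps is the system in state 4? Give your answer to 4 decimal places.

Let the stationary distribution be π with π = πP and π_1 + π_2 + π_3 + π_4 = 1.
π_1 = 0.25·π_1 + 0.2·π_2 + 0.35·π_3 + 0.3·π_4
π_2 = 0.1·π_1 + 0.35·π_2 + 0.3·π_3 + 0.25·π_4
π_3 = 0.25·π_1 + 0.15·π_2 + 0.1·π_3 + 0.2·π_4
Solving with the normalization constraint gives π = (0.2713, 0.2427, 0.1831, 0.3028).
So the stationary probability of state 4 is 0.2427.

0.2427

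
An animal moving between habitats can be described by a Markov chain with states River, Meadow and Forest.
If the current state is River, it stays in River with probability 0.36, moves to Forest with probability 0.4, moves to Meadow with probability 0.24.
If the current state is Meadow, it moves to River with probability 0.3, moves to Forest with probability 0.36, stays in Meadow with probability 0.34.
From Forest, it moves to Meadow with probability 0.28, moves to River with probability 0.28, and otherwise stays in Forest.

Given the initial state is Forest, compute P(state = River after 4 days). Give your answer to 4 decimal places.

0.3105

Propagate the distribution vector 4 days from Forest.
After 0 days: (0.0000, 0.0000, 1.0000)
After 1 day: (0.2800, 0.2800, 0.4400)
After 2 days: (0.3080, 0.2856, 0.4064)
After 3 days: (0.3104, 0.2848, 0.4048)
After 4 days: (0.3105, 0.2847, 0.4048)
P(in River after 4 days) = 0.3105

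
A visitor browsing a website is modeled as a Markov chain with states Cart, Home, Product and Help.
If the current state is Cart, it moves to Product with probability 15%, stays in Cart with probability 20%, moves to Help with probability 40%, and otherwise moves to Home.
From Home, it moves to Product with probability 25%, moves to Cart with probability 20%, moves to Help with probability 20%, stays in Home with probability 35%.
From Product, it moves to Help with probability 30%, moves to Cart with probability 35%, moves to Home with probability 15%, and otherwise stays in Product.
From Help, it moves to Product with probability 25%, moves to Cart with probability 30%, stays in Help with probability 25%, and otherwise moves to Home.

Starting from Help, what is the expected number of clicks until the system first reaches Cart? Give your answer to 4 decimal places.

Let t(s) be the expected number of clicks to first reach Cart from state s, with t(Cart) = 0. Conditioning on the first click:
t(Home) = 1 + 0.35·t(Home) + 0.25·t(Product) + 0.2·t(Help)
t(Product) = 1 + 0.15·t(Home) + 0.2·t(Product) + 0.3·t(Help)
t(Help) = 1 + 0.2·t(Home) + 0.25·t(Product) + 0.25·t(Help)
Solving: t(Home) = 3.8569, t(Product) = 3.2673, t(Help) = 3.4509.
Expected clicks from Help to Cart: 3.4509.

3.4509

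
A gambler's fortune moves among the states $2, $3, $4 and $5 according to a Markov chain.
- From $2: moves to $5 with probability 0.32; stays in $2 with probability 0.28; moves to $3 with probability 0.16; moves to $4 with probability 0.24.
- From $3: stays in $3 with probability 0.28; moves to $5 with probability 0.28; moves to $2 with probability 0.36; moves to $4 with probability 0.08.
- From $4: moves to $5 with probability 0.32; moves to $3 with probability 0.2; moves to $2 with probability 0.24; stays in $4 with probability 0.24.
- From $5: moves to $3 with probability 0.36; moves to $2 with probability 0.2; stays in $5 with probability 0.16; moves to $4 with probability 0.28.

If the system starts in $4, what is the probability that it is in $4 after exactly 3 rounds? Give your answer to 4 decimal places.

0.2092

Propagate the distribution vector 3 rounds from $4.
After 0 rounds: (0.0000, 0.0000, 1.0000, 0.0000)
After 1 round: (0.2400, 0.2000, 0.2400, 0.3200)
After 2 rounds: (0.2608, 0.2576, 0.2208, 0.2608)
After 3 rounds: (0.2709, 0.2519, 0.2092, 0.2680)
P(in $4 after 3 rounds) = 0.2092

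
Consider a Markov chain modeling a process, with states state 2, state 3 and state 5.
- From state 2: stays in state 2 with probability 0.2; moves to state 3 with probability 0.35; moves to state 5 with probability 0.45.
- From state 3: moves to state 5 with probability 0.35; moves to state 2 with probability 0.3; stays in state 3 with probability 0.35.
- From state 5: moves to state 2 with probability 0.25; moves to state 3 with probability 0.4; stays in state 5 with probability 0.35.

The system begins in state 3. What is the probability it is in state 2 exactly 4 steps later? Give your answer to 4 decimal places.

Propagate the distribution vector 4 steps from state 3.
After 0 steps: (0.0000, 1.0000, 0.0000)
After 1 step: (0.3000, 0.3500, 0.3500)
After 2 steps: (0.2525, 0.3675, 0.3800)
After 3 steps: (0.2558, 0.3690, 0.3753)
After 4 steps: (0.2557, 0.3688, 0.3756)
P(in state 2 after 4 steps) = 0.2557

0.2557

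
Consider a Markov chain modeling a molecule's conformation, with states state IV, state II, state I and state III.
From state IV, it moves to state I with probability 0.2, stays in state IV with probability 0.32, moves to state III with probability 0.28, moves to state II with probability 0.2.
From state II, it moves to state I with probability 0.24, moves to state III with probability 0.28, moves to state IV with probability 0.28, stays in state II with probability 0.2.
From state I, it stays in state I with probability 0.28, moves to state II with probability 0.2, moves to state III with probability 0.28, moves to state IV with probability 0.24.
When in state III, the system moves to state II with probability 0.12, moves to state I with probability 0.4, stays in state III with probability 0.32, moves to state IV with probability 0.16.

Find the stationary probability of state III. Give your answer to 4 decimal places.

0.2917

Let the stationary distribution be π with π = πP and π_1 + π_2 + π_3 + π_4 = 1.
π_1 = 0.32·π_1 + 0.28·π_2 + 0.24·π_3 + 0.16·π_4
π_2 = 0.2·π_1 + 0.2·π_2 + 0.2·π_3 + 0.12·π_4
π_3 = 0.2·π_1 + 0.24·π_2 + 0.28·π_3 + 0.4·π_4
Solving with the normalization constraint gives π = (0.2432, 0.1767, 0.2885, 0.2917).
So the stationary probability of state III is 0.2917.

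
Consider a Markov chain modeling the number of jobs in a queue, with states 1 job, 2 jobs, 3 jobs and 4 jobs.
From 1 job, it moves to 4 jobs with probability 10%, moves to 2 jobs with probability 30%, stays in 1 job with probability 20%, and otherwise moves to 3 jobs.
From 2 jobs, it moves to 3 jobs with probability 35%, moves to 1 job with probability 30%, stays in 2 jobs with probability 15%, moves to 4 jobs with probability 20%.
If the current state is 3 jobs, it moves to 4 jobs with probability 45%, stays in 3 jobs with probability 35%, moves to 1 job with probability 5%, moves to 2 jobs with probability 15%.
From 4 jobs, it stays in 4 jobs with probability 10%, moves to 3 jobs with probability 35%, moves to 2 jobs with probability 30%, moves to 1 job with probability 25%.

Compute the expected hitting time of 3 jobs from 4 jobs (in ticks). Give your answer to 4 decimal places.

Let t(s) be the expected number of ticks to first reach 3 jobs from state s, with t(3 jobs) = 0. Conditioning on the first tick:
t(1 job) = 1 + 0.2·t(1 job) + 0.3·t(2 jobs) + 0.1·t(4 jobs)
t(2 jobs) = 1 + 0.3·t(1 job) + 0.15·t(2 jobs) + 0.2·t(4 jobs)
t(4 jobs) = 1 + 0.25·t(1 job) + 0.3·t(2 jobs) + 0.1·t(4 jobs)
Solving: t(1 job) = 2.6271, t(2 jobs) = 2.7527, t(4 jobs) = 2.7584.
Expected ticks from 4 jobs to 3 jobs: 2.7584.

2.7584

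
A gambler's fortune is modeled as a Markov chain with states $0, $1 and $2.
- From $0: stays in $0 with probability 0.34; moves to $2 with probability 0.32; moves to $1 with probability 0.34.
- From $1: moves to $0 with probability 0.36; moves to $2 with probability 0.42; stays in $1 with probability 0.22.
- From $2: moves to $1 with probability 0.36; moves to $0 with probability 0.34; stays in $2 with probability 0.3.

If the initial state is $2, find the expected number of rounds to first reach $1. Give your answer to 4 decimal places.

2.8313

Let t(s) be the expected number of rounds to first reach $1 from state s, with t($1) = 0. Conditioning on the first round:
t($0) = 1 + 0.34·t($0) + 0.32·t($2)
t($2) = 1 + 0.34·t($0) + 0.3·t($2)
Solving: t($0) = 2.8879, t($2) = 2.8313.
Expected rounds from $2 to $1: 2.8313.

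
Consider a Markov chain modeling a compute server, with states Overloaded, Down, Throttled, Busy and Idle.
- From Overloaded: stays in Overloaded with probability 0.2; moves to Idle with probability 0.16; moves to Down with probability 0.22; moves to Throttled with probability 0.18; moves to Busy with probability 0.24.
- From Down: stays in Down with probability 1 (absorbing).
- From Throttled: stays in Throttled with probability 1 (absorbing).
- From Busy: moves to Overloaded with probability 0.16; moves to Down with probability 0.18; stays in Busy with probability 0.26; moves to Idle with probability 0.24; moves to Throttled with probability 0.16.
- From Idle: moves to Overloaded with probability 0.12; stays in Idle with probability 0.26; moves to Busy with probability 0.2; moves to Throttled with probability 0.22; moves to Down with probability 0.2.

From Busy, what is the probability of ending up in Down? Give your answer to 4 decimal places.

Let h(s) be the probability of absorption at Down starting from transient state s. Then h(Down) = 1 and h(Throttled) = 0. By first-step analysis:
h(Overloaded) = 0.2·h(Overloaded) + 0.22·1 + 0.18·0 + 0.24·h(Busy) + 0.16·h(Idle)
h(Busy) = 0.16·h(Overloaded) + 0.18·1 + 0.16·0 + 0.26·h(Busy) + 0.24·h(Idle)
h(Idle) = 0.12·h(Overloaded) + 0.2·1 + 0.22·0 + 0.2·h(Busy) + 0.26·h(Idle)
Solving: h(Overloaded) = 0.5299, h(Busy) = 0.5188, h(Idle) = 0.4964.
Starting from Busy, the probability is 0.5188.

0.5188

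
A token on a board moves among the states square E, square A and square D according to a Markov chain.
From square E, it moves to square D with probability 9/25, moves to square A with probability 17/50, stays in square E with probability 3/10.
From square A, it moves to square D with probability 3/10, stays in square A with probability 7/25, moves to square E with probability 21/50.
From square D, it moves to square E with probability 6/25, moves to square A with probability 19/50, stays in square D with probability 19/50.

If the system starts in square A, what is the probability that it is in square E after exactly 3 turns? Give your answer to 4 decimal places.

0.3193

Propagate the distribution vector 3 turns from square A.
After 0 turns: (0.0000, 1.0000, 0.0000)
After 1 turn: (0.4200, 0.2800, 0.3000)
After 2 turns: (0.3156, 0.3352, 0.3492)
After 3 turns: (0.3193, 0.3339, 0.3469)
P(in square E after 3 turns) = 0.3193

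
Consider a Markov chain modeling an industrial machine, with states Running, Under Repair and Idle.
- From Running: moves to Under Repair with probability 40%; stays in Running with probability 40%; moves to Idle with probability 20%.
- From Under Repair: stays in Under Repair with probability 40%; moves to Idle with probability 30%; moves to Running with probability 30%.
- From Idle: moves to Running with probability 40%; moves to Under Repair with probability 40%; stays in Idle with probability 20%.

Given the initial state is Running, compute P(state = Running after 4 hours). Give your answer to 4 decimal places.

Propagate the distribution vector 4 hours from Running.
After 0 hours: (1.0000, 0.0000, 0.0000)
After 1 hour: (0.4000, 0.4000, 0.2000)
After 2 hours: (0.3600, 0.4000, 0.2400)
After 3 hours: (0.3600, 0.4000, 0.2400)
After 4 hours: (0.3600, 0.4000, 0.2400)
P(in Running after 4 hours) = 0.3600

0.3600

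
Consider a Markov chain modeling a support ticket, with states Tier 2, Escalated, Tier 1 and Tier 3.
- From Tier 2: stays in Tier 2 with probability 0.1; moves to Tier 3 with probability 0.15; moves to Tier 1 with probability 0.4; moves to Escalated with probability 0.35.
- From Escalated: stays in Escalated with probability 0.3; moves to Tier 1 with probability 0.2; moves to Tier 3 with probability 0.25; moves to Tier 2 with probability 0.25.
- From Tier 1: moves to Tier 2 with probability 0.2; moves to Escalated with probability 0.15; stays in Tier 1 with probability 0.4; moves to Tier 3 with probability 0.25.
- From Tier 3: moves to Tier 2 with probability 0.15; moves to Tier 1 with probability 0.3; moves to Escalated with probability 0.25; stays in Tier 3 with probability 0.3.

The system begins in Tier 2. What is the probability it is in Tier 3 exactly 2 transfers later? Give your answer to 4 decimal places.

0.2475

Propagate the distribution vector 2 transfers from Tier 2.
After 0 transfers: (1.0000, 0.0000, 0.0000, 0.0000)
After 1 transfer: (0.1000, 0.3500, 0.4000, 0.1500)
After 2 transfers: (0.2000, 0.2375, 0.3150, 0.2475)
P(in Tier 3 after 2 transfers) = 0.2475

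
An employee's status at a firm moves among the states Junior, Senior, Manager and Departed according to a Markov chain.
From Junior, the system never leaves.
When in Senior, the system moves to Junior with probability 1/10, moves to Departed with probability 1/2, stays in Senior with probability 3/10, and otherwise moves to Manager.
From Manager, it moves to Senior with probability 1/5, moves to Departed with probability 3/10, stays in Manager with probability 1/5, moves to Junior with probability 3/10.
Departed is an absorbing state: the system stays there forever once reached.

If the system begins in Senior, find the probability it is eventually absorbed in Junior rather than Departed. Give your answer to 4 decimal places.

Let h(s) be the probability of absorption at Junior starting from transient state s. Then h(Junior) = 1 and h(Departed) = 0. By first-step analysis:
h(Senior) = 0.1·1 + 0.3·h(Senior) + 0.1·h(Manager) + 0.5·0
h(Manager) = 0.3·1 + 0.2·h(Senior) + 0.2·h(Manager) + 0.3·0
Solving: h(Senior) = 0.2037, h(Manager) = 0.4259.
Starting from Senior, the probability is 0.2037.

0.2037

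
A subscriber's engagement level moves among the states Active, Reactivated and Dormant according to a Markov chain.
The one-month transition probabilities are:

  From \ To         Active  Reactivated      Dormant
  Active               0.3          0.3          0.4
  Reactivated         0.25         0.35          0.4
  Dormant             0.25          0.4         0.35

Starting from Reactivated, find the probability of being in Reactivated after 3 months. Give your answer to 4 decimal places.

0.3559

Propagate the distribution vector 3 months from Reactivated.
After 0 months: (0.0000, 1.0000, 0.0000)
After 1 month: (0.2500, 0.3500, 0.4000)
After 2 months: (0.2625, 0.3575, 0.3800)
After 3 months: (0.2631, 0.3559, 0.3810)
P(in Reactivated after 3 months) = 0.3559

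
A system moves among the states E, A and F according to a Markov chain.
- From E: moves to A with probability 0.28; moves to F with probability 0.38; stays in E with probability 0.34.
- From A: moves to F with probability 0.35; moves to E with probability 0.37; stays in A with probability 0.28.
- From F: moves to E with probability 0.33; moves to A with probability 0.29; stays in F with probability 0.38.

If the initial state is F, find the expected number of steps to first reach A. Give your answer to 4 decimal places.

Let t(s) be the expected number of steps to first reach A from state s, with t(A) = 0. Conditioning on the first step:
t(E) = 1 + 0.34·t(E) + 0.38·t(F)
t(F) = 1 + 0.33·t(E) + 0.38·t(F)
Solving: t(E) = 3.5236, t(F) = 3.4884.
Expected steps from F to A: 3.4884.

3.4884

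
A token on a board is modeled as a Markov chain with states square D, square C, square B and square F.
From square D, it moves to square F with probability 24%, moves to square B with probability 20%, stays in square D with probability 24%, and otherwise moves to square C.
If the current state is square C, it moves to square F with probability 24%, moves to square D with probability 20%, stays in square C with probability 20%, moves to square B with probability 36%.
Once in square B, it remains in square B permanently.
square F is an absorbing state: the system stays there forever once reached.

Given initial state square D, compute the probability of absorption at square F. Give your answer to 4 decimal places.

Let h(s) be the probability of absorption at square F starting from transient state s. Then h(square F) = 1 and h(square B) = 0. By first-step analysis:
h(square D) = 0.24·h(square D) + 0.32·h(square C) + 0.2·0 + 0.24·1
h(square C) = 0.2·h(square D) + 0.2·h(square C) + 0.36·0 + 0.24·1
Solving: h(square D) = 0.4941, h(square C) = 0.4235.
Starting from square D, the probability is 0.4941.

0.4941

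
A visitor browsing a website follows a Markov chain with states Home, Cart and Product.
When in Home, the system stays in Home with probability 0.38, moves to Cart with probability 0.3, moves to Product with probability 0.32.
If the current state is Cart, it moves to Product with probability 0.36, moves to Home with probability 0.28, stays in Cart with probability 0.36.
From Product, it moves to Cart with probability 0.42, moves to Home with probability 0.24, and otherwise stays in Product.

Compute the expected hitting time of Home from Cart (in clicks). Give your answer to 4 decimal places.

Let t(s) be the expected number of clicks to first reach Home from state s, with t(Home) = 0. Conditioning on the first click:
t(Cart) = 1 + 0.36·t(Cart) + 0.36·t(Product)
t(Product) = 1 + 0.42·t(Cart) + 0.34·t(Product)
Solving: t(Cart) = 3.7611, t(Product) = 3.9086.
Expected clicks from Cart to Home: 3.7611.

3.7611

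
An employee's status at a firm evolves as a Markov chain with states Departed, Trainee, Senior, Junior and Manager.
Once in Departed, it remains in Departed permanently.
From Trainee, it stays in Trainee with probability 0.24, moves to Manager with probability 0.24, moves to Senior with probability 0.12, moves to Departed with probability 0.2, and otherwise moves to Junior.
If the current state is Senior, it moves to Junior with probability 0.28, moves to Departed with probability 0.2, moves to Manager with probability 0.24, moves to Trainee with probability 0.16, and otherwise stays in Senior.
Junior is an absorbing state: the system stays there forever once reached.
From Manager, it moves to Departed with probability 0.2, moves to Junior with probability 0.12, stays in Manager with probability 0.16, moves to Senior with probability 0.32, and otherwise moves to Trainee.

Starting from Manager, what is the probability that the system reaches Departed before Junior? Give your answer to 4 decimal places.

0.5358

Let h(s) be the probability of absorption at Departed starting from transient state s. Then h(Departed) = 1 and h(Junior) = 0. By first-step analysis:
h(Trainee) = 0.2·1 + 0.24·h(Trainee) + 0.12·h(Senior) + 0.2·0 + 0.24·h(Manager)
h(Senior) = 0.2·1 + 0.16·h(Trainee) + 0.12·h(Senior) + 0.28·0 + 0.24·h(Manager)
h(Manager) = 0.2·1 + 0.2·h(Trainee) + 0.32·h(Senior) + 0.12·0 + 0.16·h(Manager)
Solving: h(Trainee) = 0.5058, h(Senior) = 0.4654, h(Manager) = 0.5358.
Starting from Manager, the probability is 0.5358.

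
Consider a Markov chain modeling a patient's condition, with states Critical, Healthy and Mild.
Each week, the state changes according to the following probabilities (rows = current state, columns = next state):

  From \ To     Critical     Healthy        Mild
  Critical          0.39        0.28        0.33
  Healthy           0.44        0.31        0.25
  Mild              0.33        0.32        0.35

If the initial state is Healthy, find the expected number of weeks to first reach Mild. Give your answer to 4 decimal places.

Let t(s) be the expected number of weeks to first reach Mild from state s, with t(Mild) = 0. Conditioning on the first week:
t(Critical) = 1 + 0.39·t(Critical) + 0.28·t(Healthy)
t(Healthy) = 1 + 0.44·t(Critical) + 0.31·t(Healthy)
Solving: t(Critical) = 3.2583, t(Healthy) = 3.5270.
Expected weeks from Healthy to Mild: 3.5270.

3.5270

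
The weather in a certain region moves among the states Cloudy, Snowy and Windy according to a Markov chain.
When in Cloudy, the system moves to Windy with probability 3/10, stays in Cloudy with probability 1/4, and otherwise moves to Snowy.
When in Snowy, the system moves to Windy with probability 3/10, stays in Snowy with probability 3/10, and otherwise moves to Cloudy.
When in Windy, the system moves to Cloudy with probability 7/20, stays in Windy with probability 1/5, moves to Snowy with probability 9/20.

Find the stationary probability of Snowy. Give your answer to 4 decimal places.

0.3913

Let the stationary distribution be π with π = πP and π_1 + π_2 + π_3 = 1.
π_1 = 0.25·π_1 + 0.4·π_2 + 0.35·π_3
π_2 = 0.45·π_1 + 0.3·π_2 + 0.45·π_3
Solving with the normalization constraint gives π = (0.3360, 0.3913, 0.2727).
So the stationary probability of Snowy is 0.3913.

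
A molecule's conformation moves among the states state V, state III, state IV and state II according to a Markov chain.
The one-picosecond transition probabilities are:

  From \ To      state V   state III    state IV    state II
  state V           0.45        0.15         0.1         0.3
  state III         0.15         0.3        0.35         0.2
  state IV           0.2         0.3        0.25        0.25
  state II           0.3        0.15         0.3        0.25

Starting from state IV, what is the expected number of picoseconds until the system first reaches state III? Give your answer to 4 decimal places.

4.6526

Let t(s) be the expected number of picoseconds to first reach state III from state s, with t(state III) = 0. Conditioning on the first picosecond:
t(state V) = 1 + 0.45·t(state V) + 0.1·t(state IV) + 0.3·t(state II)
t(state IV) = 1 + 0.2·t(state V) + 0.25·t(state IV) + 0.25·t(state II)
t(state II) = 1 + 0.3·t(state V) + 0.3·t(state IV) + 0.25·t(state II)
Solving: t(state V) = 5.6362, t(state IV) = 4.6526, t(state II) = 5.4489.
Expected picoseconds from state IV to state III: 4.6526.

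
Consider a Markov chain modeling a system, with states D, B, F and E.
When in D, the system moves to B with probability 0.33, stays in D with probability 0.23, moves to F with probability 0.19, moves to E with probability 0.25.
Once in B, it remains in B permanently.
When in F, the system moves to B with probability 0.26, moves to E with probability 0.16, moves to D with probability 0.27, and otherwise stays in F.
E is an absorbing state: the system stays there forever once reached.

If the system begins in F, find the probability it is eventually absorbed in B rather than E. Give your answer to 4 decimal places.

Let h(s) be the probability of absorption at B starting from transient state s. Then h(B) = 1 and h(E) = 0. By first-step analysis:
h(D) = 0.23·h(D) + 0.33·1 + 0.19·h(F) + 0.25·0
h(F) = 0.27·h(D) + 0.26·1 + 0.31·h(F) + 0.16·0
Solving: h(D) = 0.5773, h(F) = 0.6027.
Starting from F, the probability is 0.6027.

0.6027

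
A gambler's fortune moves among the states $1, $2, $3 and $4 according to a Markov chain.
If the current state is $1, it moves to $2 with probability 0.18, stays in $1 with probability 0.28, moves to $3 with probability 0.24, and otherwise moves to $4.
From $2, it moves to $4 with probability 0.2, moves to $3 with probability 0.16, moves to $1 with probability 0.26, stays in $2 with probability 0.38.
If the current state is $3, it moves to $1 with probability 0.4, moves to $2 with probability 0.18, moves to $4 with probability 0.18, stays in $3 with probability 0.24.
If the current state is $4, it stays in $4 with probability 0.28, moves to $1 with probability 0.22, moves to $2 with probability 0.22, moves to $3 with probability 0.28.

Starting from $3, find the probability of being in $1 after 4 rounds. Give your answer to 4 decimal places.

0.2885

Propagate the distribution vector 4 rounds from $3.
After 0 rounds: (0.0000, 0.0000, 1.0000, 0.0000)
After 1 round: (0.4000, 0.1800, 0.2400, 0.1800)
After 2 rounds: (0.2944, 0.2232, 0.2328, 0.2496)
After 3 rounds: (0.2885, 0.2346, 0.2321, 0.2448)
After 4 rounds: (0.2885, 0.2367, 0.2310, 0.2438)
P(in $1 after 4 rounds) = 0.2885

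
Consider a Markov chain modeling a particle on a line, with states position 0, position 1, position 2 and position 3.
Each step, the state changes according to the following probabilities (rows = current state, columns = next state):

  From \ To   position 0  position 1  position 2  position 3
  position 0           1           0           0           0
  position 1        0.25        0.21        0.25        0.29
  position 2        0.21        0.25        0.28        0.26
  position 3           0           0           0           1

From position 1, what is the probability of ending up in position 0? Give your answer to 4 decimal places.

Let h(s) be the probability of absorption at position 0 starting from transient state s. Then h(position 0) = 1 and h(position 3) = 0. By first-step analysis:
h(position 1) = 0.25·1 + 0.21·h(position 1) + 0.25·h(position 2) + 0.29·0
h(position 2) = 0.21·1 + 0.25·h(position 1) + 0.28·h(position 2) + 0.26·0
Solving: h(position 1) = 0.4592, h(position 2) = 0.4511.
Starting from position 1, the probability is 0.4592.

0.4592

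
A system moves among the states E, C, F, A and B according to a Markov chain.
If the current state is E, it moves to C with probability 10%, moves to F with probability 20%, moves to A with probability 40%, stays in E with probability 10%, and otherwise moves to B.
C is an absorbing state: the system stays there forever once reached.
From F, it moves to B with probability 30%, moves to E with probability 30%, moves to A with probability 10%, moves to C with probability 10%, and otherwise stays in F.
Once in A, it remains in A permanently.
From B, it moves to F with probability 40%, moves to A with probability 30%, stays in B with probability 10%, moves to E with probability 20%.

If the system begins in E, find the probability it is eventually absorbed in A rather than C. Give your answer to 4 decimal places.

0.7943

Let h(s) be the probability of absorption at A starting from transient state s. Then h(A) = 1 and h(C) = 0. By first-step analysis:
h(E) = 0.1·h(E) + 0.1·0 + 0.2·h(F) + 0.4·1 + 0.2·h(B)
h(F) = 0.3·h(E) + 0.1·0 + 0.2·h(F) + 0.1·1 + 0.3·h(B)
h(B) = 0.2·h(E) + 0.4·h(F) + 0.3·1 + 0.1·h(B)
Solving: h(E) = 0.7943, h(F) = 0.7368, h(B) = 0.8373.
Starting from E, the probability is 0.7943.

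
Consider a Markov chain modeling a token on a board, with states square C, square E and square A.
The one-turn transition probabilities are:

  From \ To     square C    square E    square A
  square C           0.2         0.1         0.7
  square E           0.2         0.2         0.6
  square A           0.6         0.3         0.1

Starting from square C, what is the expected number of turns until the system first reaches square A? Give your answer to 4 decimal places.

1.4516

Let t(s) be the expected number of turns to first reach square A from state s, with t(square A) = 0. Conditioning on the first turn:
t(square C) = 1 + 0.2·t(square C) + 0.1·t(square E)
t(square E) = 1 + 0.2·t(square C) + 0.2·t(square E)
Solving: t(square C) = 1.4516, t(square E) = 1.6129.
Expected turns from square C to square A: 1.4516.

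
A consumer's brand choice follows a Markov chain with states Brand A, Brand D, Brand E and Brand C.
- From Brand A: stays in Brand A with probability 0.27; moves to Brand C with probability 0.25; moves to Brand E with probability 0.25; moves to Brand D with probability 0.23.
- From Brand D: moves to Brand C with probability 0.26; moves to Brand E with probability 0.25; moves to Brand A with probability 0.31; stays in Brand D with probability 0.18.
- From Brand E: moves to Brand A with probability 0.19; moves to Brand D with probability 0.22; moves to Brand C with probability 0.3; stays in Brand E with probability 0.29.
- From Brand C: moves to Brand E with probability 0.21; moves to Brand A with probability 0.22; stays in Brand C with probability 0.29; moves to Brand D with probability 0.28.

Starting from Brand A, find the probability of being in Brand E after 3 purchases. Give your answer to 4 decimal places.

0.2490

Propagate the distribution vector 3 purchases from Brand A.
After 0 purchases: (1.0000, 0.0000, 0.0000, 0.0000)
After 1 purchase: (0.2700, 0.2300, 0.2500, 0.2500)
After 2 purchases: (0.2467, 0.2285, 0.2500, 0.2748)
After 3 purchases: (0.2454, 0.2298, 0.2490, 0.2758)
P(in Brand E after 3 purchases) = 0.2490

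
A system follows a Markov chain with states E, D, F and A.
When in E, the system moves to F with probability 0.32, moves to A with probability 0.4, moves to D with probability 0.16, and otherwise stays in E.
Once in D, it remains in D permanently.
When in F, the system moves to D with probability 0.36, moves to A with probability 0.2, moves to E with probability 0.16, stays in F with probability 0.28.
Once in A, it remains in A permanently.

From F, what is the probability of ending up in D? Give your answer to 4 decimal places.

Let h(s) be the probability of absorption at D starting from transient state s. Then h(D) = 1 and h(A) = 0. By first-step analysis:
h(E) = 0.12·h(E) + 0.16·1 + 0.32·h(F) + 0.4·0
h(F) = 0.16·h(E) + 0.36·1 + 0.28·h(F) + 0.2·0
Solving: h(E) = 0.3956, h(F) = 0.5879.
Starting from F, the probability is 0.5879.

0.5879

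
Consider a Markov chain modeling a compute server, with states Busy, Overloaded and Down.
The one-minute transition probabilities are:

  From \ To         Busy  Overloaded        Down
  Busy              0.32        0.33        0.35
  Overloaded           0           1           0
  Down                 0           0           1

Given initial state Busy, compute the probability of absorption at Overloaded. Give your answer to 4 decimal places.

Let h(s) be the probability of absorption at Overloaded starting from transient state s. Then h(Overloaded) = 1 and h(Down) = 0. By first-step analysis:
h(Busy) = 0.32·h(Busy) + 0.33·1 + 0.35·0
Solving: h(Busy) = 0.4853.
Starting from Busy, the probability is 0.4853.

0.4853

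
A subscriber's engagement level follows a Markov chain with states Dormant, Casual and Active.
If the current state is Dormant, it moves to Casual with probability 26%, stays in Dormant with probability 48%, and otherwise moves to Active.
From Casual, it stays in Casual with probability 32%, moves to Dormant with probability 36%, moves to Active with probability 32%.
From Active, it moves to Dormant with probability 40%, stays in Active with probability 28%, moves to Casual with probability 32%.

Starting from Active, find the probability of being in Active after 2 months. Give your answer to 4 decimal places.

0.2848

Sum over the intermediate state after 1 month:
P = P(Active→Dormant)·P(Dormant→Active) + P(Active→Casual)·P(Casual→Active) + P(Active→Active)·P(Active→Active)
  = 0.4×0.26 + 0.32×0.32 + 0.28×0.28
  = 0.1040 + 0.1024 + 0.0784 = 0.2848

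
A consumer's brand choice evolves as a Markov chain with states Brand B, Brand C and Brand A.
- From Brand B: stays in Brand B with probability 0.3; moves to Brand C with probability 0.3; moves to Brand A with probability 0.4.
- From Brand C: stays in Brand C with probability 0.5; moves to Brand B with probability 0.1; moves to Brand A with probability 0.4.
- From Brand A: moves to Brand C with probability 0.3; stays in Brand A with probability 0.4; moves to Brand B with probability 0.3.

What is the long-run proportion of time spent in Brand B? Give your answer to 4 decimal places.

Let the stationary distribution be π with π = πP and π_1 + π_2 + π_3 = 1.
π_1 = 0.3·π_1 + 0.1·π_2 + 0.3·π_3
π_2 = 0.3·π_1 + 0.5·π_2 + 0.3·π_3
Solving with the normalization constraint gives π = (0.2250, 0.3750, 0.4000).
So the stationary probability of Brand B is 0.2250.

0.2250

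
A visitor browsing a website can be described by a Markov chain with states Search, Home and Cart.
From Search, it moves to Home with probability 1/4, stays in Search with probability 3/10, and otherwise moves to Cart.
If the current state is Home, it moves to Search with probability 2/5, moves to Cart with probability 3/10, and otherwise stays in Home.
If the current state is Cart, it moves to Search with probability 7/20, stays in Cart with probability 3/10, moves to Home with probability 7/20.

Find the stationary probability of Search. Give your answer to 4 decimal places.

0.3476

Let the stationary distribution be π with π = πP and π_1 + π_2 + π_3 = 1.
π_1 = 0.3·π_1 + 0.4·π_2 + 0.35·π_3
π_2 = 0.25·π_1 + 0.3·π_2 + 0.35·π_3
Solving with the normalization constraint gives π = (0.3476, 0.3002, 0.3521).
So the stationary probability of Search is 0.3476.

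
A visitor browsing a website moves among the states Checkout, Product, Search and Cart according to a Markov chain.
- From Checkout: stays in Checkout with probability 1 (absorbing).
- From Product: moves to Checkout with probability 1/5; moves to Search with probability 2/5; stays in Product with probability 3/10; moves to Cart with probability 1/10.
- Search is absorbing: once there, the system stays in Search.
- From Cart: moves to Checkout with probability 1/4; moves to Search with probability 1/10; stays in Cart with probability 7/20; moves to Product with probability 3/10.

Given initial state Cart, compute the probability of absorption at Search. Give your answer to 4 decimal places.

0.4471

Let h(s) be the probability of absorption at Search starting from transient state s. Then h(Search) = 1 and h(Checkout) = 0. By first-step analysis:
h(Product) = 0.2·0 + 0.3·h(Product) + 0.4·1 + 0.1·h(Cart)
h(Cart) = 0.25·0 + 0.3·h(Product) + 0.1·1 + 0.35·h(Cart)
Solving: h(Product) = 0.6353, h(Cart) = 0.4471.
Starting from Cart, the probability is 0.4471.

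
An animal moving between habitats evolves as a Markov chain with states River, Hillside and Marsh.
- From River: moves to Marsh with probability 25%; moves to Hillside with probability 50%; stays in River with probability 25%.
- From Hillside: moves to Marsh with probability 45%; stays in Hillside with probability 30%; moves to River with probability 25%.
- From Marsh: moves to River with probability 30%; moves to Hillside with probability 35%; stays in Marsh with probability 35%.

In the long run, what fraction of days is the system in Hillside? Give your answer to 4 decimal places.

Let the stationary distribution be π with π = πP and π_1 + π_2 + π_3 = 1.
π_1 = 0.25·π_1 + 0.25·π_2 + 0.3·π_3
π_2 = 0.5·π_1 + 0.3·π_2 + 0.35·π_3
Solving with the normalization constraint gives π = (0.2680, 0.3716, 0.3604).
So the stationary probability of Hillside is 0.3716.

0.3716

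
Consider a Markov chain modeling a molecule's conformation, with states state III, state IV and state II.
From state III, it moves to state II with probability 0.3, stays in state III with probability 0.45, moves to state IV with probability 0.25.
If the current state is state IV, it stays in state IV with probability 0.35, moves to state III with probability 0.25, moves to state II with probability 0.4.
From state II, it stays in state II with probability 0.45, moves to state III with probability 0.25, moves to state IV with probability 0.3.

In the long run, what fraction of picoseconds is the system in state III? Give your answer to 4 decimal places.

Let the stationary distribution be π with π = πP and π_1 + π_2 + π_3 = 1.
π_1 = 0.45·π_1 + 0.25·π_2 + 0.25·π_3
π_2 = 0.25·π_1 + 0.35·π_2 + 0.3·π_3
Solving with the normalization constraint gives π = (0.3125, 0.2993, 0.3882).
So the stationary probability of state III is 0.3125.

0.3125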